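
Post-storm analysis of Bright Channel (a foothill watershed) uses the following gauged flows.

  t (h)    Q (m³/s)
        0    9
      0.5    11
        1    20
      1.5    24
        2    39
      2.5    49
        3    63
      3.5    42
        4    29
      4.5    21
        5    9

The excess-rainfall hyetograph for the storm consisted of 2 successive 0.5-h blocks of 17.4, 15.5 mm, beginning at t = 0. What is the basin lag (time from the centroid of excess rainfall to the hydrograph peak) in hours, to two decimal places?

Centroid of excess rainfall: t_c = Σ P_i·t̄_i / ΣP_i = 0.4856 h (block centres at 0.25, 0.75 h).
Hydrograph peak occurs at t = 3 h, so basin lag t_L = 3 − 0.4856 = 2.51 h.

t_L ≈ 2.51 h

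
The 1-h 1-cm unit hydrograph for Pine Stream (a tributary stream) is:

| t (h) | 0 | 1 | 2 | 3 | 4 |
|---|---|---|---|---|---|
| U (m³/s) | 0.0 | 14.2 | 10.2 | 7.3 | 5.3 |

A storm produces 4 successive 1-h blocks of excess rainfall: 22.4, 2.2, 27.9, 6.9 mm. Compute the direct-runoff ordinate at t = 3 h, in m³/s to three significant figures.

By discrete convolution, Q_j = Σ (P_i / 10 mm) · U_{j−i}.
At t = 3 h (j=3): Q = (22.4/10)·7.3 + (2.2/10)·10.2 + (27.9/10)·14.2 + (6.9/10)·0.0 = 58.2 m³/s.

Q ≈ 58.2 m³/s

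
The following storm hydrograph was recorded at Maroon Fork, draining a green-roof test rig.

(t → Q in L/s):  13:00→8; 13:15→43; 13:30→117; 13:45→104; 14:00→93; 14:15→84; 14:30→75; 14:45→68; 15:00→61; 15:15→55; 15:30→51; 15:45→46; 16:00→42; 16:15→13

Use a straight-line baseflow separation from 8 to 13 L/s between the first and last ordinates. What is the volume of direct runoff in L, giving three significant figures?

Direct-runoff ordinates (Q − Q_b): 0.00, 34.62, 108.23, 94.85, 83.46, 74.08, 64.69, 57.31, 49.92, 43.54, 39.15, 33.77, 29.38, 0.00 L/s.
ΣQ_DR = 713.0 L/s.
With Δt = 0.25 h = 900 s, V = ΣQ_DR · Δt = 713.0 × 900 = 6.42 × 10^5 L.

V ≈ 6.42 × 10^5 L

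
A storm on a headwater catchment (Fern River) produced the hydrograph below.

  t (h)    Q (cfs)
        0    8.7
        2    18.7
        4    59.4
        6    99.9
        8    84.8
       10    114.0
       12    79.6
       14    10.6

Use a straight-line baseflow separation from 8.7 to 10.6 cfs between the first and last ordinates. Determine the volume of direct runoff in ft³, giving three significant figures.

V ≈ 2.87 × 10^6 ft³

Direct-runoff ordinates (Q − Q_b): 0.00, 9.73, 50.16, 90.39, 75.01, 103.94, 69.27, 0.00 cfs.
ΣQ_DR = 398.5 cfs.
With Δt = 2 h = 7200 s, V = ΣQ_DR · Δt = 398.5 × 7200 = 2.87 × 10^6 ft³.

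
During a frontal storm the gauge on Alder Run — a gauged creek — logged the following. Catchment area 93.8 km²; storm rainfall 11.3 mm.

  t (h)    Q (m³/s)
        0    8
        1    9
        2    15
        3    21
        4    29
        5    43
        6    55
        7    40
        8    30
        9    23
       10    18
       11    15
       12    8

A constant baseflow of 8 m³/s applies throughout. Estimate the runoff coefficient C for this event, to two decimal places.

ΣQ_DR = 210.0 m³/s; V = ΣQ_DR·Δt = 7.560 × 10^5 m³.
Runoff depth d = V / A = 8.060 mm.
C = d / P = 8.060 / 11.3 = 0.71.

C ≈ 0.71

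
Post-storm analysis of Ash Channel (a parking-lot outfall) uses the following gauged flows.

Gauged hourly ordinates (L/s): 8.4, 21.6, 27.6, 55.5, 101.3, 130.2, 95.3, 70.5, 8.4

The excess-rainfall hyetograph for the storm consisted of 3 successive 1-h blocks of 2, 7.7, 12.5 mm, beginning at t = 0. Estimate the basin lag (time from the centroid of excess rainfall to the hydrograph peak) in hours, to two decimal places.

Centroid of excess rainfall: t_c = Σ P_i·t̄_i / ΣP_i = 1.9730 h (block centres at 0.5, 1.5, 2.5 h).
Hydrograph peak occurs at t = 5 h, so basin lag t_L = 5 − 1.9730 = 3.03 h.

t_L ≈ 3.03 h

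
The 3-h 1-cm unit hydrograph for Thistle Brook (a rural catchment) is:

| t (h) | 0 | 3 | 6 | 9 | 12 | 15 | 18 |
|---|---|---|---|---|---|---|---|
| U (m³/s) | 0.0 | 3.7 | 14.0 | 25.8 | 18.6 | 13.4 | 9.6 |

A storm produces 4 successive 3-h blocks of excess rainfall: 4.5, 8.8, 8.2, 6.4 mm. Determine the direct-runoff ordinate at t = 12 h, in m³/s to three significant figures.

By discrete convolution, Q_j = Σ (P_i / 10 mm) · U_{j−i}.
At t = 12 h (j=4): Q = (4.5/10)·18.6 + (8.8/10)·25.8 + (8.2/10)·14.0 + (6.4/10)·3.7 = 44.9 m³/s.

Q ≈ 44.9 m³/s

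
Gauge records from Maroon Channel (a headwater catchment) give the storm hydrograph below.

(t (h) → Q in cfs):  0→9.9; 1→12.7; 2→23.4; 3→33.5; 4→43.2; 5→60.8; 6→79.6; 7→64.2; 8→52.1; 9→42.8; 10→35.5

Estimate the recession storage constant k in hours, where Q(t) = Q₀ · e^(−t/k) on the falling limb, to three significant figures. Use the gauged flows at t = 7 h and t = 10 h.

On the falling limb, Q drops from 64.2 to 35.5 cfs between t = 7 h and t = 10 h (Δt = 3 h).
k = −Δt / ln(Q₂/Q₁) = −3 / ln(35.5/64.2) = 5.06 h.

k ≈ 5.06 h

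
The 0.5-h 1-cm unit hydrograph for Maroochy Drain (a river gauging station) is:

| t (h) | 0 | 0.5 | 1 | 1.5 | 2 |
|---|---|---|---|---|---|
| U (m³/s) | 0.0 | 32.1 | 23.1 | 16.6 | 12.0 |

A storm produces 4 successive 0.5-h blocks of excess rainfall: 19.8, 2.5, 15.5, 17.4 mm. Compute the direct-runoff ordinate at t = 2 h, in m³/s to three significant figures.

By discrete convolution, Q_j = Σ (P_i / 10 mm) · U_{j−i}.
At t = 2 h (j=4): Q = (19.8/10)·12.0 + (2.5/10)·16.6 + (15.5/10)·23.1 + (17.4/10)·32.1 = 120 m³/s.

Q ≈ 120 m³/s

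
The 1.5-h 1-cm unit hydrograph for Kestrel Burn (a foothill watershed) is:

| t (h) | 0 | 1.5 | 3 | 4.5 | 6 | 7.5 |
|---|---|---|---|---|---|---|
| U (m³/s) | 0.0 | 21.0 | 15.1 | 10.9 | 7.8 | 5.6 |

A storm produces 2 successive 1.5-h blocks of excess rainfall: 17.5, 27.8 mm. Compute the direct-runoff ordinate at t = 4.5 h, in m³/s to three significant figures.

By discrete convolution, Q_j = Σ (P_i / 10 mm) · U_{j−i}.
At t = 4.5 h (j=3): Q = (17.5/10)·10.9 + (27.8/10)·15.1 = 61.1 m³/s.

Q ≈ 61.1 m³/s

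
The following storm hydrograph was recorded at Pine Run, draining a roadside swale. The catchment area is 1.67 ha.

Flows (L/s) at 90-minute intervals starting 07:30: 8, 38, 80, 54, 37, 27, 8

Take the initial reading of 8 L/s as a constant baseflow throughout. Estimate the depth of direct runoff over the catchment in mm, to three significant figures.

Direct runoff: 0.0, 30.0, 72.0, 46.0, 29.0, 19.0, 0.0 L/s; ΣQ_DR = 196.0 L/s.
V = ΣQ_DR · Δt = 196.0 × 5400 s = 1.058 × 10^6 L.
Over A = 1.67 ha, depth = V / A = 63.4 mm.

d ≈ 63.4 mm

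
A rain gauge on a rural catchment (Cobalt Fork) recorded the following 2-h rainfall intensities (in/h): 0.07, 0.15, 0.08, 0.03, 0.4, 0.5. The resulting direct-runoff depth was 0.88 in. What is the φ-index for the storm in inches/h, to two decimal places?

φ ≈ 0.23 in/h

Only the 2 blocks with intensity above φ contribute runoff: 0.4, 0.5 in/h.
Σ(I−φ)·Δt = d  ⇒  (0.4+0.5 − 2φ)·2 = 0.88
φ = (0.9000 − 0.88/2) / 2 = 0.23 in/h.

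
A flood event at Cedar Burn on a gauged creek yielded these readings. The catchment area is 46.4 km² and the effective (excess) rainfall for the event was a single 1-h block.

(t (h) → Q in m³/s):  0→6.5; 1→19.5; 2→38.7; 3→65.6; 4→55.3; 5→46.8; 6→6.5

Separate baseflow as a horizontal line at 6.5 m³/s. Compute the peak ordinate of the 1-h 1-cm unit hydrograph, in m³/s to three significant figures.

Direct runoff: 0.0, 13.0, 32.2, 59.1, 48.8, 40.3, 0.0 m³/s; ΣQ_DR = 193.4 m³/s, peak = 59.1 m³/s.
Runoff depth d = ΣQ_DR·Δt / A = 193.4 × 3600 / (46.4 km²) = 15.01 mm.
The 1-cm UH is the DRH scaled by (10 mm)/d, so U_p = 59.1 × 10/15.01 = 39.4 m³/s.

U_p ≈ 39.4 m³/s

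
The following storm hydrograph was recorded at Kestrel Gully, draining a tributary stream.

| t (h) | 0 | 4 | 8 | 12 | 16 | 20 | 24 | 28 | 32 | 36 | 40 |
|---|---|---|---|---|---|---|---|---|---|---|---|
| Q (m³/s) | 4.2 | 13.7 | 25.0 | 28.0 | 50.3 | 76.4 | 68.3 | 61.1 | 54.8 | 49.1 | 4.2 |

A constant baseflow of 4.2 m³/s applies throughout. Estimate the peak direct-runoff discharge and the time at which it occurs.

Subtracting baseflow gives direct-runoff ordinates: 0.0, 9.5, 20.8, 23.8, 46.1, 72.2, 64.1, 56.9, 50.6, 44.9, 0.0 m³/s.
The maximum is 72.2 m³/s, occurring at the reading for t = 20 h.

Q_p = 72.2 m³/s at t = 20 h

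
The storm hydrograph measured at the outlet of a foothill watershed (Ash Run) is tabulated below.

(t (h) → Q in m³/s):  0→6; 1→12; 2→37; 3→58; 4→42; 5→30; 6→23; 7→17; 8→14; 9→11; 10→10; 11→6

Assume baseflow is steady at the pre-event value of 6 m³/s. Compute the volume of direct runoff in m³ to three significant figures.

V ≈ 6.98 × 10^5 m³

Direct-runoff ordinates (Q − Q_b): 0.0, 6.0, 31.0, 52.0, 36.0, 24.0, 17.0, 11.0, 8.0, 5.0, 4.0, 0.0 m³/s.
ΣQ_DR = 194.0 m³/s.
With Δt = 1 h = 3600 s, V = ΣQ_DR · Δt = 194.0 × 3600 = 6.98 × 10^5 m³.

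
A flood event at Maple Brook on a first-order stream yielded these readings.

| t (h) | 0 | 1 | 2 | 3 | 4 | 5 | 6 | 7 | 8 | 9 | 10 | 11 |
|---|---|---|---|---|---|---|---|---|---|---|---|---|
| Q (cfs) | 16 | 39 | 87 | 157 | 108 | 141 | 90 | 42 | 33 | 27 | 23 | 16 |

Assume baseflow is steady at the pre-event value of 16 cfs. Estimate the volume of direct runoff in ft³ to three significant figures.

Direct-runoff ordinates (Q − Q_b): 0.0, 23.0, 71.0, 141.0, 92.0, 125.0, 74.0, 26.0, 17.0, 11.0, 7.0, 0.0 cfs.
ΣQ_DR = 587.0 cfs.
With Δt = 1 h = 3600 s, V = ΣQ_DR · Δt = 587.0 × 3600 = 2.11 × 10^6 ft³.

V ≈ 2.11 × 10^6 ft³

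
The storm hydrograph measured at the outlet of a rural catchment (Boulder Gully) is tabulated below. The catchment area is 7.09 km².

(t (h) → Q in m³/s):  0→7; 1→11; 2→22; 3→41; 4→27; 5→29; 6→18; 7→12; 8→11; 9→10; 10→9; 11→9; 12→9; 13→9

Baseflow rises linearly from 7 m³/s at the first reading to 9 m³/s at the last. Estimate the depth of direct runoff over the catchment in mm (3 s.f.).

Direct runoff: 0.00, 3.85, 14.69, 33.54, 19.38, 21.23, 10.08, 3.92, 2.77, 1.62, 0.46, 0.31, 0.15, 0.00 m³/s; ΣQ_DR = 112.0 m³/s.
V = ΣQ_DR · Δt = 112.0 × 3600 s = 4.032 × 10^5 m³.
Over A = 7.09 km², depth = V / A = 56.9 mm.

d ≈ 56.9 mm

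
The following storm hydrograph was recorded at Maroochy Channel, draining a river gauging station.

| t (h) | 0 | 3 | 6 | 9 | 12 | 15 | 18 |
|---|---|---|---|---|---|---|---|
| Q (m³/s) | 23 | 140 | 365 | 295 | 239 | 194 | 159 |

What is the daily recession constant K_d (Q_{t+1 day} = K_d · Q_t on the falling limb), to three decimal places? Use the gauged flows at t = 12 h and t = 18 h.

K_d ≈ 0.196

Between t = 12 h and t = 18 h the flow falls from 239 to 159 m³/s over 2×3 h = 6 h.
Per-interval ratio K = (159/239)^(1/2) = 0.8156; K_d = K^(24/3) = 0.196.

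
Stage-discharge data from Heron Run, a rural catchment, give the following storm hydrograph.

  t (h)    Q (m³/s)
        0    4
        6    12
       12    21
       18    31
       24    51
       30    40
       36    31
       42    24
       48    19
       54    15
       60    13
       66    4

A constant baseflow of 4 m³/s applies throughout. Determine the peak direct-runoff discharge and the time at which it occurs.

Subtracting baseflow gives direct-runoff ordinates: 0.0, 8.0, 17.0, 27.0, 47.0, 36.0, 27.0, 20.0, 15.0, 11.0, 9.0, 0.0 m³/s.
The maximum is 47.0 m³/s, occurring at the reading for t = 24 h.

Q_p = 47.0 m³/s at t = 24 h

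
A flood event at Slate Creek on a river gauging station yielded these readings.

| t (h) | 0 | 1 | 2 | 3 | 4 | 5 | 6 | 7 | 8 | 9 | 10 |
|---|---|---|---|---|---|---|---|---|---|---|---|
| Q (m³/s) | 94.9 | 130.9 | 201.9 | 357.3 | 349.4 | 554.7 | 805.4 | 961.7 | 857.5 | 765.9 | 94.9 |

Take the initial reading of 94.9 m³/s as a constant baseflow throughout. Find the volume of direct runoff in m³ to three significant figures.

Direct-runoff ordinates (Q − Q_b): 0.0, 36.0, 107.0, 262.4, 254.5, 459.8, 710.5, 866.8, 762.6, 671.0, 0.0 m³/s.
ΣQ_DR = 4131 m³/s.
With Δt = 1 h = 3600 s, V = ΣQ_DR · Δt = 4131 × 3600 = 1.49 × 10^7 m³.

V ≈ 1.49 × 10^7 m³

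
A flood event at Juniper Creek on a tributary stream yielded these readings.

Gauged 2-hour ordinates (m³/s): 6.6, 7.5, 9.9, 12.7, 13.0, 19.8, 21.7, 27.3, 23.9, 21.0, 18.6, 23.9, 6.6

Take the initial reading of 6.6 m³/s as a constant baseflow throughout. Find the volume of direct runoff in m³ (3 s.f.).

Direct-runoff ordinates (Q − Q_b): 0.0, 0.9, 3.3, 6.1, 6.4, 13.2, 15.1, 20.7, 17.3, 14.4, 12.0, 17.3, 0.0 m³/s.
ΣQ_DR = 126.7 m³/s.
With Δt = 2 h = 7200 s, V = ΣQ_DR · Δt = 126.7 × 7200 = 9.12 × 10^5 m³.

V ≈ 9.12 × 10^5 m³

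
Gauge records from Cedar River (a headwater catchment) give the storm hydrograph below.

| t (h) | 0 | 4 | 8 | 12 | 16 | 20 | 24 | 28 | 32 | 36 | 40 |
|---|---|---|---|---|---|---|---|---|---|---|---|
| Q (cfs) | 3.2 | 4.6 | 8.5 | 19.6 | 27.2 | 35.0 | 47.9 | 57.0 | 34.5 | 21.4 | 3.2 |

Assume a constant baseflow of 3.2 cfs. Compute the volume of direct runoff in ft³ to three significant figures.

Direct-runoff ordinates (Q − Q_b): 0.0, 1.4, 5.3, 16.4, 24.0, 31.8, 44.7, 53.8, 31.3, 18.2, 0.0 cfs.
ΣQ_DR = 226.9 cfs.
With Δt = 4 h = 14400 s, V = ΣQ_DR · Δt = 226.9 × 14400 = 3.27 × 10^6 ft³.

V ≈ 3.27 × 10^6 ft³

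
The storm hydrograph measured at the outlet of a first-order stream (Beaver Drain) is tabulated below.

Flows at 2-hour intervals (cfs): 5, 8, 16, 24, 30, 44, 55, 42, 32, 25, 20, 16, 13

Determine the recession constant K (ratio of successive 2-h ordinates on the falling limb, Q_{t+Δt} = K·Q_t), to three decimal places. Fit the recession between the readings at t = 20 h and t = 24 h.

K ≈ 0.806

Using the recession-limb readings at t = 20 h and t = 24 h: Q falls from 20 to 13 cfs over 2 intervals.
K = (Q₂/Q₁)^(1/2) = (13/20)^(1/2) = 0.806.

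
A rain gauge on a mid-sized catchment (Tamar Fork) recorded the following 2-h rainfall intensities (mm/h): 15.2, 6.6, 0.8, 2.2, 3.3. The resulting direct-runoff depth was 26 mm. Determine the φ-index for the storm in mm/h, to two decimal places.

Only the 2 blocks with intensity above φ contribute runoff: 15.2, 6.6 mm/h.
Σ(I−φ)·Δt = d  ⇒  (15.2+6.6 − 2φ)·2 = 26
φ = (21.80 − 26/2) / 2 = 4.40 mm/h.

φ ≈ 4.40 mm/h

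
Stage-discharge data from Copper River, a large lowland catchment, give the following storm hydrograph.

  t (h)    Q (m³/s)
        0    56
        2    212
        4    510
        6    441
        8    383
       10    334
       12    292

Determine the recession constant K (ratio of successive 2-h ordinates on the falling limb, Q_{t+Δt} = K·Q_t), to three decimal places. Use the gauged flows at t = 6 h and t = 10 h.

K ≈ 0.870

Using the recession-limb readings at t = 6 h and t = 10 h: Q falls from 441 to 334 m³/s over 2 intervals.
K = (Q₂/Q₁)^(1/2) = (334/441)^(1/2) = 0.870.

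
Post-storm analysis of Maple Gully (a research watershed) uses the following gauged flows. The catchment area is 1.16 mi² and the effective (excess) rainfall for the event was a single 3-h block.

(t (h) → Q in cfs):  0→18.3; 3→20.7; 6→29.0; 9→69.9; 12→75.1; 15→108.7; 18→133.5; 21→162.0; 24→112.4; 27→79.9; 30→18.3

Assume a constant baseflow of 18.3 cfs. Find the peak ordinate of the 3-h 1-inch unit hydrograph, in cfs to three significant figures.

Direct runoff: 0.0, 2.4, 10.7, 51.6, 56.8, 90.4, 115.2, 143.7, 94.1, 61.6, 0.0 cfs; ΣQ_DR = 626.5 cfs, peak = 143.7 cfs.
Runoff depth d = ΣQ_DR·Δt / A = 626.5 × 10800 / (1.16 mi²) = 2.511 in.
The 1-inch UH is the DRH scaled by (1 in)/d, so U_p = 143.7 × 1/2.511 = 57.2 cfs.

U_p ≈ 57.2 cfs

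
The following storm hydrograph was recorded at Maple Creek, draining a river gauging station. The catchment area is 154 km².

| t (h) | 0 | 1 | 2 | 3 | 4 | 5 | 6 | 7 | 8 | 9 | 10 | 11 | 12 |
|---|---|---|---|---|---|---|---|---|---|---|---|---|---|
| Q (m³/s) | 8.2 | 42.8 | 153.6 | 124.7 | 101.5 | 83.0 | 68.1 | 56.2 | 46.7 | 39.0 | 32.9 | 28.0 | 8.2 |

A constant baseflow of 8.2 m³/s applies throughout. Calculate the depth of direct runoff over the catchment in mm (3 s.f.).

d ≈ 16.0 mm

Direct runoff: 0.0, 34.6, 145.4, 116.5, 93.3, 74.8, 59.9, 48.0, 38.5, 30.8, 24.7, 19.8, 0.0 m³/s; ΣQ_DR = 686.3 m³/s.
V = ΣQ_DR · Δt = 686.3 × 3600 s = 2.471 × 10^6 m³.
Over A = 154 km², depth = V / A = 16.0 mm.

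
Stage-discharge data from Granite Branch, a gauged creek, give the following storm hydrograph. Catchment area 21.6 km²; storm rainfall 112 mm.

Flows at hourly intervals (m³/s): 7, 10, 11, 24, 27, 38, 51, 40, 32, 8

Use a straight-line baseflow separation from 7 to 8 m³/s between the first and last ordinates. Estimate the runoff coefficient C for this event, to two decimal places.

ΣQ_DR = 173.0 m³/s; V = ΣQ_DR·Δt = 6.228 × 10^5 m³.
Runoff depth d = V / A = 28.83 mm.
C = d / P = 28.83 / 112 = 0.26.

C ≈ 0.26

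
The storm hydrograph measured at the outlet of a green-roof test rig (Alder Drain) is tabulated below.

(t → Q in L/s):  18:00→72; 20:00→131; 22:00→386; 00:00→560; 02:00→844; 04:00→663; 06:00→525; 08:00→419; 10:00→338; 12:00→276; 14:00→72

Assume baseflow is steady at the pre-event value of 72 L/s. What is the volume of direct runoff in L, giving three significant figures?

V ≈ 2.52 × 10^7 L

Direct-runoff ordinates (Q − Q_b): 0.0, 59.0, 314.0, 488.0, 772.0, 591.0, 453.0, 347.0, 266.0, 204.0, 0.0 L/s.
ΣQ_DR = 3494 L/s.
With Δt = 2 h = 7200 s, V = ΣQ_DR · Δt = 3494 × 7200 = 2.52 × 10^7 L.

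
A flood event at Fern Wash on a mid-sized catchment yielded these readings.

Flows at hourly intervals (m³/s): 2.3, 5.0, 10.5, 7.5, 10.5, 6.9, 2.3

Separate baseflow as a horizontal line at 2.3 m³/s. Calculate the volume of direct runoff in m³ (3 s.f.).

V ≈ 1.04 × 10^5 m³

Direct-runoff ordinates (Q − Q_b): 0.0, 2.7, 8.2, 5.2, 8.2, 4.6, 0.0 m³/s.
ΣQ_DR = 28.90 m³/s.
With Δt = 1 h = 3600 s, V = ΣQ_DR · Δt = 28.90 × 3600 = 1.04 × 10^5 m³.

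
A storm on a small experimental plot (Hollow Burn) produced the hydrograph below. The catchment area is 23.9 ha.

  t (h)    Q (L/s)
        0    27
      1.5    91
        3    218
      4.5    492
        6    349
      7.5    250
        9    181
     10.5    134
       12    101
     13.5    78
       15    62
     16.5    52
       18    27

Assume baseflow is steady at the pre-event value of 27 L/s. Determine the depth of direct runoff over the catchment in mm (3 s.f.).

Direct runoff: 0.0, 64.0, 191.0, 465.0, 322.0, 223.0, 154.0, 107.0, 74.0, 51.0, 35.0, 25.0, 0.0 L/s; ΣQ_DR = 1711 L/s.
V = ΣQ_DR · Δt = 1711 × 5400 s = 9.239 × 10^6 L.
Over A = 23.9 ha, depth = V / A = 38.7 mm.

d ≈ 38.7 mm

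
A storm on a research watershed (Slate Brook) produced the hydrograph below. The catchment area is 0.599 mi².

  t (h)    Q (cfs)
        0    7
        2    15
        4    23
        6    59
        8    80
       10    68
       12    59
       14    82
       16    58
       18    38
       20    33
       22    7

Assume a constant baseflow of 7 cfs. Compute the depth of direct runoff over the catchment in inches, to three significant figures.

d ≈ 2.30 in

Direct runoff: 0.0, 8.0, 16.0, 52.0, 73.0, 61.0, 52.0, 75.0, 51.0, 31.0, 26.0, 0.0 cfs; ΣQ_DR = 445.0 cfs.
V = ΣQ_DR · Δt = 445.0 × 7200 s = 3.204 × 10^6 ft³.
Over A = 0.599 mi², depth = V / A = 2.30 in.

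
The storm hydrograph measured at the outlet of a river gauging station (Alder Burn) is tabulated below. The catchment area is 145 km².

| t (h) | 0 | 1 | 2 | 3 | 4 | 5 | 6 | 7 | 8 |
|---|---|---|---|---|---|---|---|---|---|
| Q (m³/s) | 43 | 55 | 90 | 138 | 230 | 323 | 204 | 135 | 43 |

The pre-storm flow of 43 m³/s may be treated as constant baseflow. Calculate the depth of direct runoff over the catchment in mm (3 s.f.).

Direct runoff: 0.0, 12.0, 47.0, 95.0, 187.0, 280.0, 161.0, 92.0, 0.0 m³/s; ΣQ_DR = 874.0 m³/s.
V = ΣQ_DR · Δt = 874.0 × 3600 s = 3.146 × 10^6 m³.
Over A = 145 km², depth = V / A = 21.7 mm.

d ≈ 21.7 mm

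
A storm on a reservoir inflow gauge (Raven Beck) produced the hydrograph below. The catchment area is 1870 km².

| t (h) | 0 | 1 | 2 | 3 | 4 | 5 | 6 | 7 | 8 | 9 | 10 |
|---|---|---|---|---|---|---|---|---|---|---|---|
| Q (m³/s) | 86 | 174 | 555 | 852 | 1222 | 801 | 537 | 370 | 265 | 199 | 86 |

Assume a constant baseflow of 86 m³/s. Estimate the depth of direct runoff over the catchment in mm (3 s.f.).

d ≈ 8.09 mm

Direct runoff: 0.0, 88.0, 469.0, 766.0, 1136.0, 715.0, 451.0, 284.0, 179.0, 113.0, 0.0 m³/s; ΣQ_DR = 4201 m³/s.
V = ΣQ_DR · Δt = 4201 × 3600 s = 1.512 × 10^7 m³.
Over A = 1870 km², depth = V / A = 8.09 mm.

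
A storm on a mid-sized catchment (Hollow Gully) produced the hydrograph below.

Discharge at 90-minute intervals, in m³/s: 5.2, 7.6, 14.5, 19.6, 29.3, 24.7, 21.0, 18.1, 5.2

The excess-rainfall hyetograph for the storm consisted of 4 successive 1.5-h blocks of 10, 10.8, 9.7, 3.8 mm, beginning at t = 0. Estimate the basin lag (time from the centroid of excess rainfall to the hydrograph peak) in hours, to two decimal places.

Centroid of excess rainfall: t_c = Σ P_i·t̄_i / ΣP_i = 2.5692 h (block centres at 0.75, 2.25, 3.75, 5.25 h).
Hydrograph peak occurs at t = 6 h, so basin lag t_L = 6 − 2.5692 = 3.43 h.

t_L ≈ 3.43 h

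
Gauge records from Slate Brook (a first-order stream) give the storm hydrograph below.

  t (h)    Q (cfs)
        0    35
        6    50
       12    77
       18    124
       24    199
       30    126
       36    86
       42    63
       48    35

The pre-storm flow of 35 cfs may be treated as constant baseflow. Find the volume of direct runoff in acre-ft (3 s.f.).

Direct-runoff ordinates (Q − Q_b): 0.0, 15.0, 42.0, 89.0, 164.0, 91.0, 51.0, 28.0, 0.0 cfs.
ΣQ_DR = 480.0 cfs.
With Δt = 6 h = 21600 s, V = ΣQ_DR · Δt = 480.0 × 21600 = 1.04 × 10^7 ft³ = 238 acre-ft.

V ≈ 238 acre-ft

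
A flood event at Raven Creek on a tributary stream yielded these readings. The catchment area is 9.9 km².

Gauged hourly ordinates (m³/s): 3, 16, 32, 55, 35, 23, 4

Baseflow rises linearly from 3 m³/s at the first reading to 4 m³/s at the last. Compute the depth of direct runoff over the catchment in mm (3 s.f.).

Direct runoff: 0.00, 12.83, 28.67, 51.50, 31.33, 19.17, 0.00 m³/s; ΣQ_DR = 143.5 m³/s.
V = ΣQ_DR · Δt = 143.5 × 3600 s = 5.166 × 10^5 m³.
Over A = 9.9 km², depth = V / A = 52.2 mm.

d ≈ 52.2 mm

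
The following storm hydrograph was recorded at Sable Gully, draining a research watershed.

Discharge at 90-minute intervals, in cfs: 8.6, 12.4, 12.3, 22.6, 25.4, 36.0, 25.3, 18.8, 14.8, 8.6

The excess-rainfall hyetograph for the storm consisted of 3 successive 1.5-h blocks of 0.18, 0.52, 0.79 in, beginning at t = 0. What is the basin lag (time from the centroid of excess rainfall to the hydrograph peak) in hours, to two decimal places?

Centroid of excess rainfall: t_c = Σ P_i·t̄_i / ΣP_i = 2.8641 h (block centres at 0.75, 2.25, 3.75 h).
Hydrograph peak occurs at t = 7.5 h, so basin lag t_L = 7.5 − 2.8641 = 4.64 h.

t_L ≈ 4.64 h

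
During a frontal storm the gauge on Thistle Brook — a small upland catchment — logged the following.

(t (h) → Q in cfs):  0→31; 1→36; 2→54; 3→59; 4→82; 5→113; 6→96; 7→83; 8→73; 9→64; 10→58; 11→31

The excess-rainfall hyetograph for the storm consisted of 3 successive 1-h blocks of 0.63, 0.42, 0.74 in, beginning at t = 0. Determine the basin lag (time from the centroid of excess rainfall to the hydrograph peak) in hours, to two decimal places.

Centroid of excess rainfall: t_c = Σ P_i·t̄_i / ΣP_i = 1.5615 h (block centres at 0.5, 1.5, 2.5 h).
Hydrograph peak occurs at t = 5 h, so basin lag t_L = 5 − 1.5615 = 3.44 h.

t_L ≈ 3.44 h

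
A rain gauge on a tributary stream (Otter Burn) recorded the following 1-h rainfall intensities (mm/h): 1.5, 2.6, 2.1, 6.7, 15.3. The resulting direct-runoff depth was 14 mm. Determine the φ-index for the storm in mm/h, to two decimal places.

Only the 2 blocks with intensity above φ contribute runoff: 6.7, 15.3 mm/h.
Σ(I−φ)·Δt = d  ⇒  (6.7+15.3 − 2φ)·1 = 14
φ = (22.00 − 14/1) / 2 = 4.00 mm/h.

φ ≈ 4.00 mm/h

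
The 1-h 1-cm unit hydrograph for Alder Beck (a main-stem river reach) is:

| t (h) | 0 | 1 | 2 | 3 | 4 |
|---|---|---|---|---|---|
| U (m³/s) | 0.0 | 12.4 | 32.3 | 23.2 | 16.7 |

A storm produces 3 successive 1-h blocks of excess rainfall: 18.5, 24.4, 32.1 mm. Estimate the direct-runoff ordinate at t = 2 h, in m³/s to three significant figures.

By discrete convolution, Q_j = Σ (P_i / 10 mm) · U_{j−i}.
At t = 2 h (j=2): Q = (18.5/10)·32.3 + (24.4/10)·12.4 + (32.1/10)·0.0 = 90.0 m³/s.

Q ≈ 90.0 m³/s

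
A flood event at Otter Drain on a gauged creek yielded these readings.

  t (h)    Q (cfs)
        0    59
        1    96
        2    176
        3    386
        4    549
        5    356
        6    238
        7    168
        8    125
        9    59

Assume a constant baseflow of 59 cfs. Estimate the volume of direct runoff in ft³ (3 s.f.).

V ≈ 5.84 × 10^6 ft³

Direct-runoff ordinates (Q − Q_b): 0.0, 37.0, 117.0, 327.0, 490.0, 297.0, 179.0, 109.0, 66.0, 0.0 cfs.
ΣQ_DR = 1622 cfs.
With Δt = 1 h = 3600 s, V = ΣQ_DR · Δt = 1622 × 3600 = 5.84 × 10^6 ft³.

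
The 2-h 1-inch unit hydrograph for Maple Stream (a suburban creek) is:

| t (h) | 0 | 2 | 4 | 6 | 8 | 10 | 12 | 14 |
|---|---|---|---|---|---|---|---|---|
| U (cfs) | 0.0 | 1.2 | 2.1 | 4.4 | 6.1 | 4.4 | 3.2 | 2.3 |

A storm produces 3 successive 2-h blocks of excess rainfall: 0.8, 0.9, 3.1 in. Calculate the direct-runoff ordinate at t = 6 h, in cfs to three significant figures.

Q ≈ 9.13 cfs

By discrete convolution, Q_j = Σ (P_i / 1 in) · U_{j−i}.
At t = 6 h (j=3): Q = (0.8/1)·4.4 + (0.9/1)·2.1 + (3.1/1)·1.2 = 9.13 cfs.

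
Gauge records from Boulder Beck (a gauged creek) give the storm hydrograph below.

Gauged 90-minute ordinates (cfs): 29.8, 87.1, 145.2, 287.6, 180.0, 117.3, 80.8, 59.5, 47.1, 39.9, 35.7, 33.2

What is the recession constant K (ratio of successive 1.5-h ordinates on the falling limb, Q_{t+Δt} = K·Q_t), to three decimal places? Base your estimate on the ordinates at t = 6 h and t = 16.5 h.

Using the recession-limb readings at t = 6 h and t = 16.5 h: Q falls from 180.0 to 33.2 cfs over 7 intervals.
K = (Q₂/Q₁)^(1/7) = (33.2/180.0)^(1/7) = 0.785.

K ≈ 0.785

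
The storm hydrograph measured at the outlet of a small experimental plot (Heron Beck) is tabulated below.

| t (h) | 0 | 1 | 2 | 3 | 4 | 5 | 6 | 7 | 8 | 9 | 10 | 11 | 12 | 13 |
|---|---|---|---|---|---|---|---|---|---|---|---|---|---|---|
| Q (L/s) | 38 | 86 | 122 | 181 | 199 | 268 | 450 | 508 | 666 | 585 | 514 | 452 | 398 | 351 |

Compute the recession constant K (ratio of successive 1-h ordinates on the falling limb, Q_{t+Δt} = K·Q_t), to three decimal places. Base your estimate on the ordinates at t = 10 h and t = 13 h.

K ≈ 0.881

Using the recession-limb readings at t = 10 h and t = 13 h: Q falls from 514 to 351 L/s over 3 intervals.
K = (Q₂/Q₁)^(1/3) = (351/514)^(1/3) = 0.881.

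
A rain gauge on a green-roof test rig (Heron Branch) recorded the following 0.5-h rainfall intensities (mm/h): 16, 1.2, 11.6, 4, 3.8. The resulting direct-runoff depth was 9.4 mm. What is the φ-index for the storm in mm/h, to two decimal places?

φ ≈ 4.40 mm/h

Only the 2 blocks with intensity above φ contribute runoff: 16, 11.6 mm/h.
Σ(I−φ)·Δt = d  ⇒  (16+11.6 − 2φ)·0.5 = 9.4
φ = (27.60 − 9.4/0.5) / 2 = 4.40 mm/h.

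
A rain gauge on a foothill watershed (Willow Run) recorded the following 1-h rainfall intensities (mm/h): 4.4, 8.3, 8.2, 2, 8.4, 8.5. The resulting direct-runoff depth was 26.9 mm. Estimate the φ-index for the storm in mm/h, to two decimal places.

φ ≈ 2.18 mm/h

Only the 5 blocks with intensity above φ contribute runoff: 4.4, 8.3, 8.2, 8.4, 8.5 mm/h.
Σ(I−φ)·Δt = d  ⇒  (4.4+8.3+8.2+8.4+8.5 − 5φ)·1 = 26.9
φ = (37.80 − 26.9/1) / 5 = 2.18 mm/h.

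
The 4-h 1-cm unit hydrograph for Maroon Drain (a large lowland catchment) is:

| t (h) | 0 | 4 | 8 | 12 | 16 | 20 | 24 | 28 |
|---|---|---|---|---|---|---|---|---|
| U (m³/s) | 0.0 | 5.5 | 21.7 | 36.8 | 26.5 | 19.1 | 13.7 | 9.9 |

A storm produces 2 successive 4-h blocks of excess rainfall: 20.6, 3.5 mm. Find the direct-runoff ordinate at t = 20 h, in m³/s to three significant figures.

By discrete convolution, Q_j = Σ (P_i / 10 mm) · U_{j−i}.
At t = 20 h (j=5): Q = (20.6/10)·19.1 + (3.5/10)·26.5 = 48.6 m³/s.

Q ≈ 48.6 m³/s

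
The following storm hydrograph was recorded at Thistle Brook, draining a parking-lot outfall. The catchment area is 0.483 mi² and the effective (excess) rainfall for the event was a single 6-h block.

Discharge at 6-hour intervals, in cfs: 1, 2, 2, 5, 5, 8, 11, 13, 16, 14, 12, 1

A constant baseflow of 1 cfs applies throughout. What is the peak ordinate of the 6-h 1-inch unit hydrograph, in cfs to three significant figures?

U_p ≈ 9.99 cfs

Direct runoff: 0.0, 1.0, 1.0, 4.0, 4.0, 7.0, 10.0, 12.0, 15.0, 13.0, 11.0, 0.0 cfs; ΣQ_DR = 78.00 cfs, peak = 15.0 cfs.
Runoff depth d = ΣQ_DR·Δt / A = 78.00 × 21600 / (0.483 mi²) = 1.501 in.
The 1-inch UH is the DRH scaled by (1 in)/d, so U_p = 15.0 × 1/1.501 = 9.99 cfs.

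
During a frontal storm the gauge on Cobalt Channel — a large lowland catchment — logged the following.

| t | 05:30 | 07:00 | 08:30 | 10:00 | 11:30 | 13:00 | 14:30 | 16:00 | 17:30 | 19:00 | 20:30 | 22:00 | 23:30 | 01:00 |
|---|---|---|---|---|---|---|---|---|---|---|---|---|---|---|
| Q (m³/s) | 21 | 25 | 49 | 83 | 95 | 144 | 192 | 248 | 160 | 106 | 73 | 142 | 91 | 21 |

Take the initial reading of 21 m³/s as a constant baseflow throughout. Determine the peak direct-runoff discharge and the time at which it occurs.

Subtracting baseflow gives direct-runoff ordinates: 0.0, 4.0, 28.0, 62.0, 74.0, 123.0, 171.0, 227.0, 139.0, 85.0, 52.0, 121.0, 70.0, 0.0 m³/s.
The maximum is 227.0 m³/s, occurring at the reading for t = 16:00.

Q_p = 227.0 m³/s at t = 16:00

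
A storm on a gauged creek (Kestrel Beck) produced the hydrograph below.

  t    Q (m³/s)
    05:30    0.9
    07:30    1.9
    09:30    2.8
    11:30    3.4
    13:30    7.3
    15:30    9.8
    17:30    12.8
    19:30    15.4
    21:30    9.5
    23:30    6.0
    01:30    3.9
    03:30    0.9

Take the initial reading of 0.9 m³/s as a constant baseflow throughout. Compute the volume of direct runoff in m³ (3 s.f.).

Direct-runoff ordinates (Q − Q_b): 0.0, 1.0, 1.9, 2.5, 6.4, 8.9, 11.9, 14.5, 8.6, 5.1, 3.0, 0.0 m³/s.
ΣQ_DR = 63.80 m³/s.
With Δt = 2 h = 7200 s, V = ΣQ_DR · Δt = 63.80 × 7200 = 4.59 × 10^5 m³.

V ≈ 4.59 × 10^5 m³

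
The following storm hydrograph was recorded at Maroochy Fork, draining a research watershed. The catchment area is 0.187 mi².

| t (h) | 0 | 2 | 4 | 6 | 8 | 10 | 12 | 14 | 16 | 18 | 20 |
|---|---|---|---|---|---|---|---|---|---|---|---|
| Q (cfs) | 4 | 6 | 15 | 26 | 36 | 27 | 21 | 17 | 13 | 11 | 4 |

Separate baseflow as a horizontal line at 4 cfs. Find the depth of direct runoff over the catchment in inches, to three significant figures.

d ≈ 2.25 in

Direct runoff: 0.0, 2.0, 11.0, 22.0, 32.0, 23.0, 17.0, 13.0, 9.0, 7.0, 0.0 cfs; ΣQ_DR = 136.0 cfs.
V = ΣQ_DR · Δt = 136.0 × 7200 s = 9.792 × 10^5 ft³.
Over A = 0.187 mi², depth = V / A = 2.25 in.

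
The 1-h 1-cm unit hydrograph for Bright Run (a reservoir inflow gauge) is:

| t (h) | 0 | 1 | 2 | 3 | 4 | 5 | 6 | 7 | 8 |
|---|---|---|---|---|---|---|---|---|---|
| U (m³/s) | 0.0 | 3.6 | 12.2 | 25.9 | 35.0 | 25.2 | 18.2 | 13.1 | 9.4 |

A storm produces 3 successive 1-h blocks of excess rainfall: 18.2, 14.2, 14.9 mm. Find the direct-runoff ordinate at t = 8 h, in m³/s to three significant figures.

By discrete convolution, Q_j = Σ (P_i / 10 mm) · U_{j−i}.
At t = 8 h (j=8): Q = (18.2/10)·9.4 + (14.2/10)·13.1 + (14.9/10)·18.2 = 62.8 m³/s.

Q ≈ 62.8 m³/s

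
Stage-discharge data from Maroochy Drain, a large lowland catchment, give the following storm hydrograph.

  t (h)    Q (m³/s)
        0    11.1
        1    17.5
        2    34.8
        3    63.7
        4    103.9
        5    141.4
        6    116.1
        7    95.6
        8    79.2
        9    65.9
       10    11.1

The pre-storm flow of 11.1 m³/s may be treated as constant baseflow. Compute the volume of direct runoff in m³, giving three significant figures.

V ≈ 2.23 × 10^6 m³

Direct-runoff ordinates (Q − Q_b): 0.0, 6.4, 23.7, 52.6, 92.8, 130.3, 105.0, 84.5, 68.1, 54.8, 0.0 m³/s.
ΣQ_DR = 618.2 m³/s.
With Δt = 1 h = 3600 s, V = ΣQ_DR · Δt = 618.2 × 3600 = 2.23 × 10^6 m³.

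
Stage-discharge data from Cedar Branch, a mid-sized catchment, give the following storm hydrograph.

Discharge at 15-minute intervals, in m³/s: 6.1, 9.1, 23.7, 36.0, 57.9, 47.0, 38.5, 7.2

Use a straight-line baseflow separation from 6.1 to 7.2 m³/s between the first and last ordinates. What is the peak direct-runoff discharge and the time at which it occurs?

Subtracting baseflow gives direct-runoff ordinates: 0.00, 2.84, 17.29, 29.43, 51.17, 40.11, 31.46, 0.00 m³/s.
The maximum is 51.17 m³/s, occurring at the reading for t = 1 h.

Q_p = 51.17 m³/s at t = 1 h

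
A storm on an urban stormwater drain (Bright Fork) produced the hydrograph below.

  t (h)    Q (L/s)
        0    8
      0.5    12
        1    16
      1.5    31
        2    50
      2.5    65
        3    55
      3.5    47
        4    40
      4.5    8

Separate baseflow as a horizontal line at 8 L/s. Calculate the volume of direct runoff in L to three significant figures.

V ≈ 4.54 × 10^5 L

Direct-runoff ordinates (Q − Q_b): 0.0, 4.0, 8.0, 23.0, 42.0, 57.0, 47.0, 39.0, 32.0, 0.0 L/s.
ΣQ_DR = 252.0 L/s.
With Δt = 0.5 h = 1800 s, V = ΣQ_DR · Δt = 252.0 × 1800 = 4.54 × 10^5 L.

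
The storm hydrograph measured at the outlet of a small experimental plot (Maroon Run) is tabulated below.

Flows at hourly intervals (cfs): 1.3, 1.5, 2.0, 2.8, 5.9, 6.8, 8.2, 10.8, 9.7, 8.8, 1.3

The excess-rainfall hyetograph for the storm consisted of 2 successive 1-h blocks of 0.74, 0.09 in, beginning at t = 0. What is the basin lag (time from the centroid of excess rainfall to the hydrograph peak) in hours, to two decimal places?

Centroid of excess rainfall: t_c = Σ P_i·t̄_i / ΣP_i = 0.6084 h (block centres at 0.5, 1.5 h).
Hydrograph peak occurs at t = 7 h, so basin lag t_L = 7 − 0.6084 = 6.39 h.

t_L ≈ 6.39 h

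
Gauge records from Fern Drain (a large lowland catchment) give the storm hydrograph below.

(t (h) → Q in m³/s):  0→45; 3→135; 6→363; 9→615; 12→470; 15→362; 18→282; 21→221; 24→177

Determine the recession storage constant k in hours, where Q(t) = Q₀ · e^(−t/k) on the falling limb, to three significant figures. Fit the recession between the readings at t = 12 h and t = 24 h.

k ≈ 12.3 h

On the falling limb, Q drops from 470 to 177 m³/s between t = 12 h and t = 24 h (Δt = 12 h).
k = −Δt / ln(Q₂/Q₁) = −12 / ln(177/470) = 12.3 h.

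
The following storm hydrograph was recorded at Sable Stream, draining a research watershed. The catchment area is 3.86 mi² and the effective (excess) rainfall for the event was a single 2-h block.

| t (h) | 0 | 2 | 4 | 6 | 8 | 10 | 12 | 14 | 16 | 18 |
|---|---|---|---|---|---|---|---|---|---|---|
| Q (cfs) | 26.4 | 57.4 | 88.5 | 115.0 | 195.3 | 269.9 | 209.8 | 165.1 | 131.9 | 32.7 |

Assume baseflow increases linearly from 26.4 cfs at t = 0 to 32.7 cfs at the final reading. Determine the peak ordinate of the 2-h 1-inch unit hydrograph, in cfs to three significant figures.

Direct runoff: 0.00, 30.30, 60.70, 86.50, 166.10, 240.00, 179.20, 133.80, 99.90, 0.00 cfs; ΣQ_DR = 996.5 cfs, peak = 240.00 cfs.
Runoff depth d = ΣQ_DR·Δt / A = 996.5 × 7200 / (3.86 mi²) = 0.8001 in.
The 1-inch UH is the DRH scaled by (1 in)/d, so U_p = 240.00 × 1/0.8001 = 300 cfs.

U_p ≈ 300 cfs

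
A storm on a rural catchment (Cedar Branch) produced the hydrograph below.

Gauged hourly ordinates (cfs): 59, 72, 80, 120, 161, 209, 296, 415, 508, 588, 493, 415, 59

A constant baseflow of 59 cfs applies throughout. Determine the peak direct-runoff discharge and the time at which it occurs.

Q_p = 529.0 cfs at t = 9 h

Subtracting baseflow gives direct-runoff ordinates: 0.0, 13.0, 21.0, 61.0, 102.0, 150.0, 237.0, 356.0, 449.0, 529.0, 434.0, 356.0, 0.0 cfs.
The maximum is 529.0 cfs, occurring at the reading for t = 9 h.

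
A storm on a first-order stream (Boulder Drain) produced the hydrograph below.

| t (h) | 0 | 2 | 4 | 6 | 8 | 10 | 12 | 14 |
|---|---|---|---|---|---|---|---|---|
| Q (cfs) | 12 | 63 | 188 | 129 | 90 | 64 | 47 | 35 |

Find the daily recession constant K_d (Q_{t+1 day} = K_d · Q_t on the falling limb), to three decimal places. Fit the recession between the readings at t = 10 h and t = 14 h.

Between t = 10 h and t = 14 h the flow falls from 64 to 35 cfs over 2×2 h = 4 h.
Per-interval ratio K = (35/64)^(1/2) = 0.7395; K_d = K^(24/2) = 0.027.

K_d ≈ 0.027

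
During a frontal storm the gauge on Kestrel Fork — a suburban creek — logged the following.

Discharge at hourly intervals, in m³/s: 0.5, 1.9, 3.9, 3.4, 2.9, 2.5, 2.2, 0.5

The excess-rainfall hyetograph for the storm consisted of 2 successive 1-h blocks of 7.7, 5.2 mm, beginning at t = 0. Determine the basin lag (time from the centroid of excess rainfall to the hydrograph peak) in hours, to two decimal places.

Centroid of excess rainfall: t_c = Σ P_i·t̄_i / ΣP_i = 0.9031 h (block centres at 0.5, 1.5 h).
Hydrograph peak occurs at t = 2 h, so basin lag t_L = 2 − 0.9031 = 1.10 h.

t_L ≈ 1.10 h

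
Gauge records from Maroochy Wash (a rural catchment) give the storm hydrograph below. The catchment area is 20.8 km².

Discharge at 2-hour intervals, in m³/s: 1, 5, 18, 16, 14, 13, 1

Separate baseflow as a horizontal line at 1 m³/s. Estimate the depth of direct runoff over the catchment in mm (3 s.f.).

d ≈ 21.1 mm

Direct runoff: 0.0, 4.0, 17.0, 15.0, 13.0, 12.0, 0.0 m³/s; ΣQ_DR = 61.00 m³/s.
V = ΣQ_DR · Δt = 61.00 × 7200 s = 4.392 × 10^5 m³.
Over A = 20.8 km², depth = V / A = 21.1 mm.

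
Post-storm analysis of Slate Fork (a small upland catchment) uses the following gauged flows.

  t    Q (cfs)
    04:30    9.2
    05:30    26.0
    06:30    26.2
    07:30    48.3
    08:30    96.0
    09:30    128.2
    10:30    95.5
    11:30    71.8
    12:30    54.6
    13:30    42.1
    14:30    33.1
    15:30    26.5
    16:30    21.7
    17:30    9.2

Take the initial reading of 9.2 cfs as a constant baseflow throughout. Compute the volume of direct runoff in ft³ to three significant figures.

Direct-runoff ordinates (Q − Q_b): 0.0, 16.8, 17.0, 39.1, 86.8, 119.0, 86.3, 62.6, 45.4, 32.9, 23.9, 17.3, 12.5, 0.0 cfs.
ΣQ_DR = 559.6 cfs.
With Δt = 1 h = 3600 s, V = ΣQ_DR · Δt = 559.6 × 3600 = 2.01 × 10^6 ft³.

V ≈ 2.01 × 10^6 ft³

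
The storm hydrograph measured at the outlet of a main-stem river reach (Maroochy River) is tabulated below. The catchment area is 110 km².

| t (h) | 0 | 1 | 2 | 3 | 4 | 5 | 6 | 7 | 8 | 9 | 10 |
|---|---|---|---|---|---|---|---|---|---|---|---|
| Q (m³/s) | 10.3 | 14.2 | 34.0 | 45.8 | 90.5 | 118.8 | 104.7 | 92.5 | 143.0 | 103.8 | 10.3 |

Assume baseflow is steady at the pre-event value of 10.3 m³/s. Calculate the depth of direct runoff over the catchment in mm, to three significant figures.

d ≈ 21.4 mm

Direct runoff: 0.0, 3.9, 23.7, 35.5, 80.2, 108.5, 94.4, 82.2, 132.7, 93.5, 0.0 m³/s; ΣQ_DR = 654.6 m³/s.
V = ΣQ_DR · Δt = 654.6 × 3600 s = 2.357 × 10^6 m³.
Over A = 110 km², depth = V / A = 21.4 mm.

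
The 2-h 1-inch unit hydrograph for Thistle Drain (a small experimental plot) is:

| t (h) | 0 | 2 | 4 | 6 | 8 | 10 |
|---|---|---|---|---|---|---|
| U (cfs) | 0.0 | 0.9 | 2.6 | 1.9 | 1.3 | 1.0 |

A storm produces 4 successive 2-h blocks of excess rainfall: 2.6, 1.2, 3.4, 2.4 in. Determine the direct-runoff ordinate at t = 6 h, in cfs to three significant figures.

Q ≈ 11.1 cfs

By discrete convolution, Q_j = Σ (P_i / 1 in) · U_{j−i}.
At t = 6 h (j=3): Q = (2.6/1)·1.9 + (1.2/1)·2.6 + (3.4/1)·0.9 + (2.4/1)·0.0 = 11.1 cfs.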